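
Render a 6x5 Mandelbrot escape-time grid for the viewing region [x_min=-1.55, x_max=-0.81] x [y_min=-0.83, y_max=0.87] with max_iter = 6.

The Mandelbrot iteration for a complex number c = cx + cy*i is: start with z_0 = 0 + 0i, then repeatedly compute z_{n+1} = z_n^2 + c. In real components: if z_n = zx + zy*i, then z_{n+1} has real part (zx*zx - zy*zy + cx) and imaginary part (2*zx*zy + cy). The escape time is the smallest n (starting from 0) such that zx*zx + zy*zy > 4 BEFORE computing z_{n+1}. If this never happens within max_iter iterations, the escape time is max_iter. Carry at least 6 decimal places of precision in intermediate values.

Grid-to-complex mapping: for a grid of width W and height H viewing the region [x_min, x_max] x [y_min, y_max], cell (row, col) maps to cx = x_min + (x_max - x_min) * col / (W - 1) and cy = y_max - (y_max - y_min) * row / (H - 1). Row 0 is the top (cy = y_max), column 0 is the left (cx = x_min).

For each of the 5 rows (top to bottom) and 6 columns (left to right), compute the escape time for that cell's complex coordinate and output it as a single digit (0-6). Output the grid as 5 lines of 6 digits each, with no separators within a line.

(row=0, col=0): c = -1.5500 + 0.8700i → escape time 3
(row=0, col=1): c = -1.4020 + 0.8700i → escape time 3
(row=0, col=2): c = -1.2540 + 0.8700i → escape time 3
(row=0, col=3): c = -1.1060 + 0.8700i → escape time 3
(row=0, col=4): c = -0.9580 + 0.8700i → escape time 3
(row=0, col=5): c = -0.8100 + 0.8700i → escape time 4
(row=1, col=0): c = -1.5500 + 0.4450i → escape time 3
(row=1, col=1): c = -1.4020 + 0.4450i → escape time 4
(row=1, col=2): c = -1.2540 + 0.4450i → escape time 6
(row=1, col=3): c = -1.1060 + 0.4450i → escape time 5
(row=1, col=4): c = -0.9580 + 0.4450i → escape time 6
(row=1, col=5): c = -0.8100 + 0.4450i → escape time 6
(row=2, col=0): c = -1.5500 + 0.0200i → escape time 6
(row=2, col=1): c = -1.4020 + 0.0200i → escape time 6
(row=2, col=2): c = -1.2540 + 0.0200i → escape time 6
(row=2, col=3): c = -1.1060 + 0.0200i → escape time 6
(row=2, col=4): c = -0.9580 + 0.0200i → escape time 6
(row=2, col=5): c = -0.8100 + 0.0200i → escape time 6
(row=3, col=0): c = -1.5500 + -0.4050i → escape time 4
(row=3, col=1): c = -1.4020 + -0.4050i → escape time 4
(row=3, col=2): c = -1.2540 + -0.4050i → escape time 6
(row=3, col=3): c = -1.1060 + -0.4050i → escape time 6
(row=3, col=4): c = -0.9580 + -0.4050i → escape time 6
(row=3, col=5): c = -0.8100 + -0.4050i → escape time 6
(row=4, col=0): c = -1.5500 + -0.8300i → escape time 3
(row=4, col=1): c = -1.4020 + -0.8300i → escape time 3
(row=4, col=2): c = -1.2540 + -0.8300i → escape time 3
(row=4, col=3): c = -1.1060 + -0.8300i → escape time 3
(row=4, col=4): c = -0.9580 + -0.8300i → escape time 3
(row=4, col=5): c = -0.8100 + -0.8300i → escape time 4

Answer: 333334
346566
666666
446666
333334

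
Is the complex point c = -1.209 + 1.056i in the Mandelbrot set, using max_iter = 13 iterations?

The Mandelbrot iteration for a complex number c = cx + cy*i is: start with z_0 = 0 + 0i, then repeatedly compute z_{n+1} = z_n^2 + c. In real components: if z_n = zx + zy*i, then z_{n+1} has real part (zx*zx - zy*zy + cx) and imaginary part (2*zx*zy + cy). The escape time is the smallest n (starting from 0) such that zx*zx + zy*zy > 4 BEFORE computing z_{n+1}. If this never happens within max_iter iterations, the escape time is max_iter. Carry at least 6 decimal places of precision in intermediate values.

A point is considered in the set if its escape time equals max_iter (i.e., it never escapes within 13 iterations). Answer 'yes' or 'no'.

Answer: no

Derivation:
z_0 = 0 + 0i, c = -1.2090 + 1.0560i
Iter 1: z = -1.2090 + 1.0560i, |z|^2 = 2.5768
Iter 2: z = -0.8625 + -1.4974i, |z|^2 = 2.9861
Iter 3: z = -2.7074 + 3.6389i, |z|^2 = 20.5716
Escaped at iteration 3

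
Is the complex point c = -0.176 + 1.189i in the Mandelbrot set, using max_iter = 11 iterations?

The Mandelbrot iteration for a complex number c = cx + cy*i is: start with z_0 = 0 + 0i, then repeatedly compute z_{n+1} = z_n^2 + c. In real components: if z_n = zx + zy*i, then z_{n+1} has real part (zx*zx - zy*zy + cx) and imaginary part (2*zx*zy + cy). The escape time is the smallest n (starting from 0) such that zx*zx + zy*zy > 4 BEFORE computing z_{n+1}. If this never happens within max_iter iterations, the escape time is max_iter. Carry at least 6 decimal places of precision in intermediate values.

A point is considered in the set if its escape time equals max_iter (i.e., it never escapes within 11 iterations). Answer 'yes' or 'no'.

Answer: no

Derivation:
z_0 = 0 + 0i, c = -0.1760 + 1.1890i
Iter 1: z = -0.1760 + 1.1890i, |z|^2 = 1.4447
Iter 2: z = -1.5587 + 0.7705i, |z|^2 = 3.0233
Iter 3: z = 1.6601 + -1.2129i, |z|^2 = 4.2270
Escaped at iteration 3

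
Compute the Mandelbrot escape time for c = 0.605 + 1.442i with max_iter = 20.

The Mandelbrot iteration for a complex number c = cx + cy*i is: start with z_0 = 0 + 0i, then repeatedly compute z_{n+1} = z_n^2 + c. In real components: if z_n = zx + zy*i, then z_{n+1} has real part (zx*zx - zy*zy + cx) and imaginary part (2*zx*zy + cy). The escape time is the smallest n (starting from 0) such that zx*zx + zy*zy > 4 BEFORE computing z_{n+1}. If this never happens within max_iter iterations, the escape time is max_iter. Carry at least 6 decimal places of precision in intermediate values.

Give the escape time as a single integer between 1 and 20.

z_0 = 0 + 0i, c = 0.6050 + 1.4420i
Iter 1: z = 0.6050 + 1.4420i, |z|^2 = 2.4454
Iter 2: z = -1.1083 + 3.1868i, |z|^2 = 11.3842
Escaped at iteration 2

Answer: 2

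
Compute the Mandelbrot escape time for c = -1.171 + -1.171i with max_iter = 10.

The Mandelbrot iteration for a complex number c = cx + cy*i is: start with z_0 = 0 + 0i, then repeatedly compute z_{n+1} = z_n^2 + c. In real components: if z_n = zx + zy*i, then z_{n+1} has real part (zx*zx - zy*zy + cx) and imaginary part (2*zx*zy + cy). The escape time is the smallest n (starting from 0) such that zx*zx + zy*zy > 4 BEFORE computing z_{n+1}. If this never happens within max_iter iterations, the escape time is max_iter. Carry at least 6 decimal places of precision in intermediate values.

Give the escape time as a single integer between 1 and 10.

z_0 = 0 + 0i, c = -1.1710 + -1.1710i
Iter 1: z = -1.1710 + -1.1710i, |z|^2 = 2.7425
Iter 2: z = -1.1710 + 1.5715i, |z|^2 = 3.8408
Iter 3: z = -2.2693 + -4.8514i, |z|^2 = 28.6860
Escaped at iteration 3

Answer: 3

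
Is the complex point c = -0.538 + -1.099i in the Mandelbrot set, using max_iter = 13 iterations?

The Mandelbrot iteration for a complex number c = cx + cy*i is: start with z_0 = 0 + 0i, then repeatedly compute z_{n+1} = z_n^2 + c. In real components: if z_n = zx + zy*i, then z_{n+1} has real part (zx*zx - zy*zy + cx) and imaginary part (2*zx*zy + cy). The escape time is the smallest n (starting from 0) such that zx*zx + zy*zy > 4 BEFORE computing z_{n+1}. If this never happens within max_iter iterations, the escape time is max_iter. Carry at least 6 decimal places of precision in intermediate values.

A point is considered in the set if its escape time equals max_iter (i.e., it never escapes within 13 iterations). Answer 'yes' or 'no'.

z_0 = 0 + 0i, c = -0.5380 + -1.0990i
Iter 1: z = -0.5380 + -1.0990i, |z|^2 = 1.4972
Iter 2: z = -1.4564 + 0.0835i, |z|^2 = 2.1280
Iter 3: z = 1.5760 + -1.3423i, |z|^2 = 4.2855
Escaped at iteration 3

Answer: no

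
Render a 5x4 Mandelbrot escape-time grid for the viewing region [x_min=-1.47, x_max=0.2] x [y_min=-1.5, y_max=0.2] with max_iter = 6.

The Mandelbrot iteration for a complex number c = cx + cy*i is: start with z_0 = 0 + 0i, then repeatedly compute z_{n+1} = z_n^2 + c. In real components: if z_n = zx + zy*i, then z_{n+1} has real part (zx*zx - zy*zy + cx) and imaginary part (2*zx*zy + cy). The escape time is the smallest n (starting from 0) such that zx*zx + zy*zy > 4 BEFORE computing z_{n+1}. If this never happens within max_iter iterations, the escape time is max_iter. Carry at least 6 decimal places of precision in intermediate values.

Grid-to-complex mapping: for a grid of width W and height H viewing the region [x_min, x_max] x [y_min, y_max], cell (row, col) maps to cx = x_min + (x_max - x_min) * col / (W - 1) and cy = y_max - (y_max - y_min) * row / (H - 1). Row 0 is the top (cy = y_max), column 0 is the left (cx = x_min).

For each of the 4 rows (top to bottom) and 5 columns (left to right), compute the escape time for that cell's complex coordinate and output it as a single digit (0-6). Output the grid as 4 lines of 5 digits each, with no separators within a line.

(row=0, col=0): c = -1.4700 + 0.2000i → escape time 5
(row=0, col=1): c = -1.0525 + 0.2000i → escape time 6
(row=0, col=2): c = -0.6350 + 0.2000i → escape time 6
(row=0, col=3): c = -0.2175 + 0.2000i → escape time 6
(row=0, col=4): c = 0.2000 + 0.2000i → escape time 6
(row=1, col=0): c = -1.4700 + -0.3667i → escape time 4
(row=1, col=1): c = -1.0525 + -0.3667i → escape time 6
(row=1, col=2): c = -0.6350 + -0.3667i → escape time 6
(row=1, col=3): c = -0.2175 + -0.3667i → escape time 6
(row=1, col=4): c = 0.2000 + -0.3667i → escape time 6
(row=2, col=0): c = -1.4700 + -0.9333i → escape time 3
(row=2, col=1): c = -1.0525 + -0.9333i → escape time 3
(row=2, col=2): c = -0.6350 + -0.9333i → escape time 4
(row=2, col=3): c = -0.2175 + -0.9333i → escape time 6
(row=2, col=4): c = 0.2000 + -0.9333i → escape time 4
(row=3, col=0): c = -1.4700 + -1.5000i → escape time 1
(row=3, col=1): c = -1.0525 + -1.5000i → escape time 2
(row=3, col=2): c = -0.6350 + -1.5000i → escape time 2
(row=3, col=3): c = -0.2175 + -1.5000i → escape time 2
(row=3, col=4): c = 0.2000 + -1.5000i → escape time 2

Answer: 56666
46666
33464
12222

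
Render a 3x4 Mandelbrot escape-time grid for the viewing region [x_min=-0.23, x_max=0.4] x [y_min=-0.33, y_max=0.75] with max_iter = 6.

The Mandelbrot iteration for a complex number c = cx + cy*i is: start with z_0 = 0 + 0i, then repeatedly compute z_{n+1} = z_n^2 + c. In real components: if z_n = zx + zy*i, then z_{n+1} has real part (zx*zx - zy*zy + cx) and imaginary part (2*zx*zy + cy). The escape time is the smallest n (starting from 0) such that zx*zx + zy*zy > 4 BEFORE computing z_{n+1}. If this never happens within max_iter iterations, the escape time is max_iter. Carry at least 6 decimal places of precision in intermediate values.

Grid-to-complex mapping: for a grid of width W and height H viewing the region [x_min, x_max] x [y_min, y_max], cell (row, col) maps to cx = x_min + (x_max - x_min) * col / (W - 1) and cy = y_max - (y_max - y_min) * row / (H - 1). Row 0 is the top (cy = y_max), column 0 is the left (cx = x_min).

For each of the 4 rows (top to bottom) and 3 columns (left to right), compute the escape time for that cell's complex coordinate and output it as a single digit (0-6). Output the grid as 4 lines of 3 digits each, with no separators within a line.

(row=0, col=0): c = -0.2300 + 0.7500i → escape time 6
(row=0, col=1): c = 0.0850 + 0.7500i → escape time 6
(row=0, col=2): c = 0.4000 + 0.7500i → escape time 4
(row=1, col=0): c = -0.2300 + 0.3900i → escape time 6
(row=1, col=1): c = 0.0850 + 0.3900i → escape time 6
(row=1, col=2): c = 0.4000 + 0.3900i → escape time 6
(row=2, col=0): c = -0.2300 + 0.0300i → escape time 6
(row=2, col=1): c = 0.0850 + 0.0300i → escape time 6
(row=2, col=2): c = 0.4000 + 0.0300i → escape time 6
(row=3, col=0): c = -0.2300 + -0.3300i → escape time 6
(row=3, col=1): c = 0.0850 + -0.3300i → escape time 6
(row=3, col=2): c = 0.4000 + -0.3300i → escape time 6

Answer: 664
666
666
666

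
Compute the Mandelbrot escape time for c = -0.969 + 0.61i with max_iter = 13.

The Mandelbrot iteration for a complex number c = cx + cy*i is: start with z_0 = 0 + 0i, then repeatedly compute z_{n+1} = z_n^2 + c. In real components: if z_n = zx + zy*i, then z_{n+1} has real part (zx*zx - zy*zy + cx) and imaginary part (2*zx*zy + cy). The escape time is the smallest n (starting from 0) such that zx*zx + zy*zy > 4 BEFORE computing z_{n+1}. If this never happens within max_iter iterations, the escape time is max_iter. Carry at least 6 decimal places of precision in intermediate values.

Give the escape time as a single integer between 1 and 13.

z_0 = 0 + 0i, c = -0.9690 + 0.6100i
Iter 1: z = -0.9690 + 0.6100i, |z|^2 = 1.3111
Iter 2: z = -0.4021 + -0.5722i, |z|^2 = 0.4891
Iter 3: z = -1.1347 + 1.0702i, |z|^2 = 2.4328
Iter 4: z = -0.8268 + -1.8186i, |z|^2 = 3.9911
Iter 5: z = -3.5928 + 3.6174i, |z|^2 = 25.9938
Escaped at iteration 5

Answer: 5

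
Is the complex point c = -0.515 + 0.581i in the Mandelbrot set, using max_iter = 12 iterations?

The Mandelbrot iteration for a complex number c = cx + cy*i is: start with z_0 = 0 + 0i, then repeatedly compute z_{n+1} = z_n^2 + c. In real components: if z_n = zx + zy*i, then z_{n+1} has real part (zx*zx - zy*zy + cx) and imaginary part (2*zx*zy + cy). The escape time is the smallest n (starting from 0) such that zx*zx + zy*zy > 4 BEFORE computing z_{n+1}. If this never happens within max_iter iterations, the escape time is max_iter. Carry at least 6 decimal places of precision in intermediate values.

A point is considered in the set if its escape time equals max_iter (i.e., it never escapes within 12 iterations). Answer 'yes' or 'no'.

z_0 = 0 + 0i, c = -0.5150 + 0.5810i
Iter 1: z = -0.5150 + 0.5810i, |z|^2 = 0.6028
Iter 2: z = -0.5873 + -0.0174i, |z|^2 = 0.3453
Iter 3: z = -0.1703 + 0.6015i, |z|^2 = 0.3908
Iter 4: z = -0.8478 + 0.3761i, |z|^2 = 0.8601
Iter 5: z = 0.0622 + -0.0567i, |z|^2 = 0.0071
Iter 6: z = -0.5143 + 0.5739i, |z|^2 = 0.5940
Iter 7: z = -0.5799 + -0.0094i, |z|^2 = 0.3363
Iter 8: z = -0.1788 + 0.5919i, |z|^2 = 0.3823
Iter 9: z = -0.8334 + 0.3693i, |z|^2 = 0.8309
Iter 10: z = 0.0431 + -0.0345i, |z|^2 = 0.0031
Iter 11: z = -0.5143 + 0.5780i, |z|^2 = 0.5986
Did not escape in 12 iterations → in set

Answer: yes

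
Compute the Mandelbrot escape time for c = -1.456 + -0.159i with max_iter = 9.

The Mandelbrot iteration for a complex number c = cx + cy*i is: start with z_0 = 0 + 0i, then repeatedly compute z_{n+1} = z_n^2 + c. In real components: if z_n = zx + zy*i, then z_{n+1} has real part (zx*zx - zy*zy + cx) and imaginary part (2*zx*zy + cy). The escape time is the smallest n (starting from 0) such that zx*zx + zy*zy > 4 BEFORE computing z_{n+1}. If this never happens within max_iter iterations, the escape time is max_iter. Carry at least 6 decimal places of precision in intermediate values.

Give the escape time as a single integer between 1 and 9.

z_0 = 0 + 0i, c = -1.4560 + -0.1590i
Iter 1: z = -1.4560 + -0.1590i, |z|^2 = 2.1452
Iter 2: z = 0.6387 + 0.3040i, |z|^2 = 0.5003
Iter 3: z = -1.1405 + 0.2293i, |z|^2 = 1.3534
Iter 4: z = -0.2078 + -0.6821i, |z|^2 = 0.5084
Iter 5: z = -1.8781 + 0.1244i, |z|^2 = 3.5426
Iter 6: z = 2.0557 + -0.6263i, |z|^2 = 4.6181
Escaped at iteration 6

Answer: 6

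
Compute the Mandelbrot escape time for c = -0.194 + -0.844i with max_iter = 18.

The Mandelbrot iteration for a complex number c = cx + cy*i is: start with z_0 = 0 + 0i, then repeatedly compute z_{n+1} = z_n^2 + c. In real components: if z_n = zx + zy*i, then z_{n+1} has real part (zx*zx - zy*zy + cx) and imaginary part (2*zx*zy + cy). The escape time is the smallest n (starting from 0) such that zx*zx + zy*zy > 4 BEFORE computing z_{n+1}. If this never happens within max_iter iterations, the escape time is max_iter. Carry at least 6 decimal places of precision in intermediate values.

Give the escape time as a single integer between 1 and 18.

z_0 = 0 + 0i, c = -0.1940 + -0.8440i
Iter 1: z = -0.1940 + -0.8440i, |z|^2 = 0.7500
Iter 2: z = -0.8687 + -0.5165i, |z|^2 = 1.0214
Iter 3: z = 0.2938 + 0.0534i, |z|^2 = 0.0892
Iter 4: z = -0.1105 + -0.8126i, |z|^2 = 0.6725
Iter 5: z = -0.8421 + -0.6644i, |z|^2 = 1.1506
Iter 6: z = 0.0737 + 0.2750i, |z|^2 = 0.0811
Iter 7: z = -0.2642 + -0.8034i, |z|^2 = 0.7153
Iter 8: z = -0.7697 + -0.4195i, |z|^2 = 0.7684
Iter 9: z = 0.2225 + -0.1982i, |z|^2 = 0.0888
Iter 10: z = -0.1838 + -0.9322i, |z|^2 = 0.9028
Iter 11: z = -1.0292 + -0.5013i, |z|^2 = 1.3107
Iter 12: z = 0.6140 + 0.1880i, |z|^2 = 0.4123
Iter 13: z = 0.1476 + -0.6131i, |z|^2 = 0.3977
Iter 14: z = -0.5481 + -1.0250i, |z|^2 = 1.3512
Iter 15: z = -0.9443 + 0.2797i, |z|^2 = 0.9699
Iter 16: z = 0.6194 + -1.3723i, |z|^2 = 2.2667
Iter 17: z = -1.6935 + -2.5439i, |z|^2 = 9.3392
Escaped at iteration 17

Answer: 17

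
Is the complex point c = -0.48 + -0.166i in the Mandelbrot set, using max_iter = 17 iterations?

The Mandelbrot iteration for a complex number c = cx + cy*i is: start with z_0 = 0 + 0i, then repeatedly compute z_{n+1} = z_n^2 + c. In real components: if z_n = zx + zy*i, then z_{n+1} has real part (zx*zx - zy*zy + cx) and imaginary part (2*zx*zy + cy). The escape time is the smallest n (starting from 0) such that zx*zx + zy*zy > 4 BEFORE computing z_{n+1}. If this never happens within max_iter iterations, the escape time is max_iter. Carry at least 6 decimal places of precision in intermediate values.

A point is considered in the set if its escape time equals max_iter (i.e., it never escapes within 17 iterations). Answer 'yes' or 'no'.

Answer: yes

Derivation:
z_0 = 0 + 0i, c = -0.4800 + -0.1660i
Iter 1: z = -0.4800 + -0.1660i, |z|^2 = 0.2580
Iter 2: z = -0.2772 + -0.0066i, |z|^2 = 0.0769
Iter 3: z = -0.4032 + -0.1623i, |z|^2 = 0.1889
Iter 4: z = -0.3438 + -0.0351i, |z|^2 = 0.1194
Iter 5: z = -0.3631 + -0.1419i, |z|^2 = 0.1519
Iter 6: z = -0.3683 + -0.0630i, |z|^2 = 0.1396
Iter 7: z = -0.3483 + -0.1196i, |z|^2 = 0.1356
Iter 8: z = -0.3730 + -0.0827i, |z|^2 = 0.1460
Iter 9: z = -0.3477 + -0.1043i, |z|^2 = 0.1318
Iter 10: z = -0.3700 + -0.0934i, |z|^2 = 0.1456
Iter 11: z = -0.3519 + -0.0969i, |z|^2 = 0.1332
Iter 12: z = -0.3656 + -0.0978i, |z|^2 = 0.1432
Iter 13: z = -0.3559 + -0.0945i, |z|^2 = 0.1356
Iter 14: z = -0.3622 + -0.0988i, |z|^2 = 0.1410
Iter 15: z = -0.3585 + -0.0945i, |z|^2 = 0.1375
Iter 16: z = -0.3604 + -0.0983i, |z|^2 = 0.1395
Did not escape in 17 iterations → in set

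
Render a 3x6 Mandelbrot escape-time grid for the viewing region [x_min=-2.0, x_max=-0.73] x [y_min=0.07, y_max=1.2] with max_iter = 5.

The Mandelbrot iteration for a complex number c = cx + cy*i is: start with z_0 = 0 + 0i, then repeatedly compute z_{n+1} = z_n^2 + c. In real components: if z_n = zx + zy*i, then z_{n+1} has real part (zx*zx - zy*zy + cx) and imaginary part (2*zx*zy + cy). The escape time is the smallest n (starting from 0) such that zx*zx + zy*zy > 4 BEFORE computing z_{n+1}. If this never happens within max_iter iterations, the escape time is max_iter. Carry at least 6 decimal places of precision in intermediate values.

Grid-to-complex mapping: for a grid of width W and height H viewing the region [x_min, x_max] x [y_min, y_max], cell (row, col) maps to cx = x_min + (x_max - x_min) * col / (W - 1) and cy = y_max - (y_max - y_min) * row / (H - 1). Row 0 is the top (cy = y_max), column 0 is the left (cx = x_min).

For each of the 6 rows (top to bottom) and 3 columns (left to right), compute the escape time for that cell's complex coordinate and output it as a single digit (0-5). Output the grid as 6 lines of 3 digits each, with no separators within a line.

Answer: 123
133
134
135
155
155

Derivation:
(row=0, col=0): c = -2.0000 + 1.2000i → escape time 1
(row=0, col=1): c = -1.3650 + 1.2000i → escape time 2
(row=0, col=2): c = -0.7300 + 1.2000i → escape time 3
(row=1, col=0): c = -2.0000 + 0.9740i → escape time 1
(row=1, col=1): c = -1.3650 + 0.9740i → escape time 3
(row=1, col=2): c = -0.7300 + 0.9740i → escape time 3
(row=2, col=0): c = -2.0000 + 0.7480i → escape time 1
(row=2, col=1): c = -1.3650 + 0.7480i → escape time 3
(row=2, col=2): c = -0.7300 + 0.7480i → escape time 4
(row=3, col=0): c = -2.0000 + 0.5220i → escape time 1
(row=3, col=1): c = -1.3650 + 0.5220i → escape time 3
(row=3, col=2): c = -0.7300 + 0.5220i → escape time 5
(row=4, col=0): c = -2.0000 + 0.2960i → escape time 1
(row=4, col=1): c = -1.3650 + 0.2960i → escape time 5
(row=4, col=2): c = -0.7300 + 0.2960i → escape time 5
(row=5, col=0): c = -2.0000 + 0.0700i → escape time 1
(row=5, col=1): c = -1.3650 + 0.0700i → escape time 5
(row=5, col=2): c = -0.7300 + 0.0700i → escape time 5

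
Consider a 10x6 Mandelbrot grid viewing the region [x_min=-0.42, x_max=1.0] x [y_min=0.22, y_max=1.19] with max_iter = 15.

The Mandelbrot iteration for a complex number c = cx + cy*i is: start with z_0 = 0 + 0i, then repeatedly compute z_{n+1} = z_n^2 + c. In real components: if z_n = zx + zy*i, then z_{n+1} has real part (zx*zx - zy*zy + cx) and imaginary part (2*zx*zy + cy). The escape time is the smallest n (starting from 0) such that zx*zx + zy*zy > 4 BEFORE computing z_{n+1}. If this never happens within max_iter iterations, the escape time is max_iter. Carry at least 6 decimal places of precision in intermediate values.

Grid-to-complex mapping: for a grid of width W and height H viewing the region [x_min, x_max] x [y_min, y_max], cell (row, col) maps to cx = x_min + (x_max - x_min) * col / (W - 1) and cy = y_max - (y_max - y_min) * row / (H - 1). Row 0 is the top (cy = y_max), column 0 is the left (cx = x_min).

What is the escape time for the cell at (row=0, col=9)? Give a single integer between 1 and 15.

Answer: 2

Derivation:
z_0 = 0 + 0i, c = 1.0000 + 1.1900i
Iter 1: z = 1.0000 + 1.1900i, |z|^2 = 2.4161
Iter 2: z = 0.5839 + 3.5700i, |z|^2 = 13.0858
Escaped at iteration 2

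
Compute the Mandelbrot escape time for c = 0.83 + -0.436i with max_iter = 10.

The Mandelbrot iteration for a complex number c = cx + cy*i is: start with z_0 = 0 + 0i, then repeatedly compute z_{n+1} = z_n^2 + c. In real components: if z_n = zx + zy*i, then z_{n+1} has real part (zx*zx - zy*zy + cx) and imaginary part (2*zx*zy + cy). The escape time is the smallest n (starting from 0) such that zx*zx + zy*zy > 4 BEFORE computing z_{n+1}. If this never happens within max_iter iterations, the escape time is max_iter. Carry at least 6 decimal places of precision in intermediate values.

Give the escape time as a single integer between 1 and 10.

Answer: 3

Derivation:
z_0 = 0 + 0i, c = 0.8300 + -0.4360i
Iter 1: z = 0.8300 + -0.4360i, |z|^2 = 0.8790
Iter 2: z = 1.3288 + -1.1598i, |z|^2 = 3.1108
Iter 3: z = 1.2507 + -3.5182i, |z|^2 = 13.9418
Escaped at iteration 3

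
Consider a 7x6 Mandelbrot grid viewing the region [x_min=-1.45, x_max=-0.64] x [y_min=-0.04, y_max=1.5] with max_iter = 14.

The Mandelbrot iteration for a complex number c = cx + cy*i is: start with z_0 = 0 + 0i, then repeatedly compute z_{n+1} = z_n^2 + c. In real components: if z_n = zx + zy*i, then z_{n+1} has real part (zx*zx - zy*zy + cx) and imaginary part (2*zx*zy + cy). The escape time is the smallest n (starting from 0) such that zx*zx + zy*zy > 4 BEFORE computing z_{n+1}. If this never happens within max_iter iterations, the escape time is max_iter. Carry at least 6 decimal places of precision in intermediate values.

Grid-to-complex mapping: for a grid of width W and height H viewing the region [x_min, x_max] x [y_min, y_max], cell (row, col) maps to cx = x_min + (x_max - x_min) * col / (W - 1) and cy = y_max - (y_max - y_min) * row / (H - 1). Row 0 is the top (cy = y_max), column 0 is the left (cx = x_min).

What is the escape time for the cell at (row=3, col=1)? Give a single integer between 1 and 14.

Answer: 3

Derivation:
z_0 = 0 + 0i, c = -1.3150 + 0.5760i
Iter 1: z = -1.3150 + 0.5760i, |z|^2 = 2.0610
Iter 2: z = 0.0824 + -0.9389i, |z|^2 = 0.8883
Iter 3: z = -2.1897 + 0.4212i, |z|^2 = 4.9722
Escaped at iteration 3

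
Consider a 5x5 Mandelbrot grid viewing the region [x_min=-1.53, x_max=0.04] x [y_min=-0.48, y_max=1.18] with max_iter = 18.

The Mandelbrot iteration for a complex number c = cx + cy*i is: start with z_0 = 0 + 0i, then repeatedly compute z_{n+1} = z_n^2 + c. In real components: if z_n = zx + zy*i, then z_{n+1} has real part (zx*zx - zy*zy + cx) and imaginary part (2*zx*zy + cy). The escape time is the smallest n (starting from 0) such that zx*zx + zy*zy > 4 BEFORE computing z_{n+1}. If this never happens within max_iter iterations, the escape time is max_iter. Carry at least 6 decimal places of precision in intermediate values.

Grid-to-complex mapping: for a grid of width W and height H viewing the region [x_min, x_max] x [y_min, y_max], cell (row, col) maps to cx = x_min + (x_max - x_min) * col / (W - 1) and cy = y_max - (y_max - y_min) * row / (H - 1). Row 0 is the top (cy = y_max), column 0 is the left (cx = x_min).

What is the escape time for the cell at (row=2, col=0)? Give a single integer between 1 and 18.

Answer: 4

Derivation:
z_0 = 0 + 0i, c = -1.5300 + 0.3500i
Iter 1: z = -1.5300 + 0.3500i, |z|^2 = 2.4634
Iter 2: z = 0.6884 + -0.7210i, |z|^2 = 0.9937
Iter 3: z = -1.5759 + -0.6427i, |z|^2 = 2.8966
Iter 4: z = 0.5406 + 2.3756i, |z|^2 = 5.9359
Escaped at iteration 4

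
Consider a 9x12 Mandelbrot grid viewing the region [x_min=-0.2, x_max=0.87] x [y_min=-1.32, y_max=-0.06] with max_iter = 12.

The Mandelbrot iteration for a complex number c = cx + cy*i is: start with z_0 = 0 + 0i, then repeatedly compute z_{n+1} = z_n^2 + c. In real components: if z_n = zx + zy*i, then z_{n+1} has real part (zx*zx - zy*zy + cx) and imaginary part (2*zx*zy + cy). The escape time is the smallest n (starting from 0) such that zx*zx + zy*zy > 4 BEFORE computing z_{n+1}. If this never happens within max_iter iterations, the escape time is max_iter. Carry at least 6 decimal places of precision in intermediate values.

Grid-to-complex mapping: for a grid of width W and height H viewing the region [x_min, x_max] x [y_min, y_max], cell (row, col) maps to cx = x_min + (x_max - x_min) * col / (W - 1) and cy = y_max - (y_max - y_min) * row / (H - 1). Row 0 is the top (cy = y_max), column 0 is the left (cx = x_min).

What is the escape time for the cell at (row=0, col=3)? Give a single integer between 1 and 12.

Answer: 12

Derivation:
z_0 = 0 + 0i, c = 0.2012 + -0.0600i
Iter 1: z = 0.2012 + -0.0600i, |z|^2 = 0.0441
Iter 2: z = 0.2382 + -0.0842i, |z|^2 = 0.0638
Iter 3: z = 0.2509 + -0.1001i, |z|^2 = 0.0730
Iter 4: z = 0.2542 + -0.1102i, |z|^2 = 0.0768
Iter 5: z = 0.2537 + -0.1160i, |z|^2 = 0.0778
Iter 6: z = 0.2522 + -0.1189i, |z|^2 = 0.0777
Iter 7: z = 0.2507 + -0.1199i, |z|^2 = 0.0772
Iter 8: z = 0.2497 + -0.1201i, |z|^2 = 0.0768
Iter 9: z = 0.2492 + -0.1200i, |z|^2 = 0.0765
Iter 10: z = 0.2489 + -0.1198i, |z|^2 = 0.0763
Iter 11: z = 0.2489 + -0.1196i, |z|^2 = 0.0762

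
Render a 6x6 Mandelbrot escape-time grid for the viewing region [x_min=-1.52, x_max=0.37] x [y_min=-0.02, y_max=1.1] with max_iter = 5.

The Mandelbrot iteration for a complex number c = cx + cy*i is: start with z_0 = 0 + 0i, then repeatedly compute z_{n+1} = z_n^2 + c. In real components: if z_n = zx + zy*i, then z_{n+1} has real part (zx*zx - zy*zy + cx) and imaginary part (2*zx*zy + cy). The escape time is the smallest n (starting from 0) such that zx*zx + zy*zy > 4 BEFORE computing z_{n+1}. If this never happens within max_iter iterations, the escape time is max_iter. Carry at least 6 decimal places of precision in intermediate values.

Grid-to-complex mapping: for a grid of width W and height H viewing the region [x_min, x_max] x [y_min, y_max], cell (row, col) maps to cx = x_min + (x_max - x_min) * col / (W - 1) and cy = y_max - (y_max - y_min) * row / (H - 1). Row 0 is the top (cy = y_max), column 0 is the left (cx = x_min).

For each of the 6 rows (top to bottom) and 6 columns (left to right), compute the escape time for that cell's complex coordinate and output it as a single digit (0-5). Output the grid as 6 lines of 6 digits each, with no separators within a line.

Answer: 233442
334554
335555
355555
555555
555555

Derivation:
(row=0, col=0): c = -1.5200 + 1.1000i → escape time 2
(row=0, col=1): c = -1.1420 + 1.1000i → escape time 3
(row=0, col=2): c = -0.7640 + 1.1000i → escape time 3
(row=0, col=3): c = -0.3860 + 1.1000i → escape time 4
(row=0, col=4): c = -0.0080 + 1.1000i → escape time 4
(row=0, col=5): c = 0.3700 + 1.1000i → escape time 2
(row=1, col=0): c = -1.5200 + 0.8760i → escape time 3
(row=1, col=1): c = -1.1420 + 0.8760i → escape time 3
(row=1, col=2): c = -0.7640 + 0.8760i → escape time 4
(row=1, col=3): c = -0.3860 + 0.8760i → escape time 5
(row=1, col=4): c = -0.0080 + 0.8760i → escape time 5
(row=1, col=5): c = 0.3700 + 0.8760i → escape time 4
(row=2, col=0): c = -1.5200 + 0.6520i → escape time 3
(row=2, col=1): c = -1.1420 + 0.6520i → escape time 3
(row=2, col=2): c = -0.7640 + 0.6520i → escape time 5
(row=2, col=3): c = -0.3860 + 0.6520i → escape time 5
(row=2, col=4): c = -0.0080 + 0.6520i → escape time 5
(row=2, col=5): c = 0.3700 + 0.6520i → escape time 5
(row=3, col=0): c = -1.5200 + 0.4280i → escape time 3
(row=3, col=1): c = -1.1420 + 0.4280i → escape time 5
(row=3, col=2): c = -0.7640 + 0.4280i → escape time 5
(row=3, col=3): c = -0.3860 + 0.4280i → escape time 5
(row=3, col=4): c = -0.0080 + 0.4280i → escape time 5
(row=3, col=5): c = 0.3700 + 0.4280i → escape time 5
(row=4, col=0): c = -1.5200 + 0.2040i → escape time 5
(row=4, col=1): c = -1.1420 + 0.2040i → escape time 5
(row=4, col=2): c = -0.7640 + 0.2040i → escape time 5
(row=4, col=3): c = -0.3860 + 0.2040i → escape time 5
(row=4, col=4): c = -0.0080 + 0.2040i → escape time 5
(row=4, col=5): c = 0.3700 + 0.2040i → escape time 5
(row=5, col=0): c = -1.5200 + -0.0200i → escape time 5
(row=5, col=1): c = -1.1420 + -0.0200i → escape time 5
(row=5, col=2): c = -0.7640 + -0.0200i → escape time 5
(row=5, col=3): c = -0.3860 + -0.0200i → escape time 5
(row=5, col=4): c = -0.0080 + -0.0200i → escape time 5
(row=5, col=5): c = 0.3700 + -0.0200i → escape time 5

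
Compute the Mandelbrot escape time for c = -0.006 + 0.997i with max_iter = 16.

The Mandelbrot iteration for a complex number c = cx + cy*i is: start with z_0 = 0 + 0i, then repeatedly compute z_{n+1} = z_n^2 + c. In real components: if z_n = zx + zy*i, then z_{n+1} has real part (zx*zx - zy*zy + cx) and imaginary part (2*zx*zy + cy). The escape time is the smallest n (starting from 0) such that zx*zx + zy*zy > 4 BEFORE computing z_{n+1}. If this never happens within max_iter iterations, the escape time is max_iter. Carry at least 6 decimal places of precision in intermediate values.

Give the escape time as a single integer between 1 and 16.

z_0 = 0 + 0i, c = -0.0060 + 0.9970i
Iter 1: z = -0.0060 + 0.9970i, |z|^2 = 0.9940
Iter 2: z = -1.0000 + 0.9850i, |z|^2 = 1.9702
Iter 3: z = 0.0237 + -0.9730i, |z|^2 = 0.9473
Iter 4: z = -0.9522 + 0.9510i, |z|^2 = 1.8111
Iter 5: z = -0.0037 + -0.8141i, |z|^2 = 0.6627
Iter 6: z = -0.6687 + 1.0030i, |z|^2 = 1.4530
Iter 7: z = -0.5648 + -0.3443i, |z|^2 = 0.4375
Iter 8: z = 0.1945 + 1.3859i, |z|^2 = 1.9586
Iter 9: z = -1.8889 + 1.5361i, |z|^2 = 5.9275
Escaped at iteration 9

Answer: 9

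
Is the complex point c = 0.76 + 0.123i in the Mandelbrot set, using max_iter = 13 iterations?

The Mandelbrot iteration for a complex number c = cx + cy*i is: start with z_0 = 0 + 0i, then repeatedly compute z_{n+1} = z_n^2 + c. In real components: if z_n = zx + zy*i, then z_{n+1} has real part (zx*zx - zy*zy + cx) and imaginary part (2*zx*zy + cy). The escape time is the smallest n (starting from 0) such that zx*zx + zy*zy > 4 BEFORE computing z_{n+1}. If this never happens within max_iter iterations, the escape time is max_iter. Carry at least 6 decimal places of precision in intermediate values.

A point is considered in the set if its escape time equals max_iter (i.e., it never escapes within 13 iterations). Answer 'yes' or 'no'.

z_0 = 0 + 0i, c = 0.7600 + 0.1230i
Iter 1: z = 0.7600 + 0.1230i, |z|^2 = 0.5927
Iter 2: z = 1.3225 + 0.3100i, |z|^2 = 1.8450
Iter 3: z = 2.4129 + 0.9428i, |z|^2 = 6.7108
Escaped at iteration 3

Answer: no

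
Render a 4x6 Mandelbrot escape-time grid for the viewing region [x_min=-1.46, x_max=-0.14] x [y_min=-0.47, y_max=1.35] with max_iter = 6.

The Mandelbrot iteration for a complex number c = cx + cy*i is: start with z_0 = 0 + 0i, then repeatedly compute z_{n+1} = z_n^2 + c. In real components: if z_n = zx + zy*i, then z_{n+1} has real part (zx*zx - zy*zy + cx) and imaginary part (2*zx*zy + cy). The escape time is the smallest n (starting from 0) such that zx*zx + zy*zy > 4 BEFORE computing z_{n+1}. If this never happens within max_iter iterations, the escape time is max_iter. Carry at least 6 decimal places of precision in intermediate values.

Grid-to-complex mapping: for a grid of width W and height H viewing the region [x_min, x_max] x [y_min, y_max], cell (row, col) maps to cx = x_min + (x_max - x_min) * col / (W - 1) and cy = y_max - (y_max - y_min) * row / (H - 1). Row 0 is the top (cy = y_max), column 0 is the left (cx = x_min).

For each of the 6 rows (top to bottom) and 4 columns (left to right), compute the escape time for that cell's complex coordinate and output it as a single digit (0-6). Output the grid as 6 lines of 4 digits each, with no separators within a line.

Answer: 2222
3346
3466
5666
6666
3566

Derivation:
(row=0, col=0): c = -1.4600 + 1.3500i → escape time 2
(row=0, col=1): c = -1.0200 + 1.3500i → escape time 2
(row=0, col=2): c = -0.5800 + 1.3500i → escape time 2
(row=0, col=3): c = -0.1400 + 1.3500i → escape time 2
(row=1, col=0): c = -1.4600 + 0.9860i → escape time 3
(row=1, col=1): c = -1.0200 + 0.9860i → escape time 3
(row=1, col=2): c = -0.5800 + 0.9860i → escape time 4
(row=1, col=3): c = -0.1400 + 0.9860i → escape time 6
(row=2, col=0): c = -1.4600 + 0.6220i → escape time 3
(row=2, col=1): c = -1.0200 + 0.6220i → escape time 4
(row=2, col=2): c = -0.5800 + 0.6220i → escape time 6
(row=2, col=3): c = -0.1400 + 0.6220i → escape time 6
(row=3, col=0): c = -1.4600 + 0.2580i → escape time 5
(row=3, col=1): c = -1.0200 + 0.2580i → escape time 6
(row=3, col=2): c = -0.5800 + 0.2580i → escape time 6
(row=3, col=3): c = -0.1400 + 0.2580i → escape time 6
(row=4, col=0): c = -1.4600 + -0.1060i → escape time 6
(row=4, col=1): c = -1.0200 + -0.1060i → escape time 6
(row=4, col=2): c = -0.5800 + -0.1060i → escape time 6
(row=4, col=3): c = -0.1400 + -0.1060i → escape time 6
(row=5, col=0): c = -1.4600 + -0.4700i → escape time 3
(row=5, col=1): c = -1.0200 + -0.4700i → escape time 5
(row=5, col=2): c = -0.5800 + -0.4700i → escape time 6
(row=5, col=3): c = -0.1400 + -0.4700i → escape time 6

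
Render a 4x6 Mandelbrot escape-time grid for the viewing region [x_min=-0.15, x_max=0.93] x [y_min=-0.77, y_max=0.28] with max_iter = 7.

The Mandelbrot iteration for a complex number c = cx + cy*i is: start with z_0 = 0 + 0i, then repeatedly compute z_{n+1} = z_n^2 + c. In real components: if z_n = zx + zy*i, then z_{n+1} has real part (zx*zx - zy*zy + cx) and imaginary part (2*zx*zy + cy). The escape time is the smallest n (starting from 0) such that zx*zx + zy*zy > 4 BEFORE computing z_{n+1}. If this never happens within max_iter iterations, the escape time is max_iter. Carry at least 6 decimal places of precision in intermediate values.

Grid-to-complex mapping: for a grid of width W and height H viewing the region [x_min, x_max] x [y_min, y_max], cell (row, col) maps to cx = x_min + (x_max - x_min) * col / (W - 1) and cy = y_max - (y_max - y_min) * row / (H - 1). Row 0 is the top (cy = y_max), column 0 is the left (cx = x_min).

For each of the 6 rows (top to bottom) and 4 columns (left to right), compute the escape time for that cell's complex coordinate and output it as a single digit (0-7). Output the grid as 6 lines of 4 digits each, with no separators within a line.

Answer: 7743
7743
7743
7743
7732
7532

Derivation:
(row=0, col=0): c = -0.1500 + 0.2800i → escape time 7
(row=0, col=1): c = 0.2100 + 0.2800i → escape time 7
(row=0, col=2): c = 0.5700 + 0.2800i → escape time 4
(row=0, col=3): c = 0.9300 + 0.2800i → escape time 3
(row=1, col=0): c = -0.1500 + 0.0700i → escape time 7
(row=1, col=1): c = 0.2100 + 0.0700i → escape time 7
(row=1, col=2): c = 0.5700 + 0.0700i → escape time 4
(row=1, col=3): c = 0.9300 + 0.0700i → escape time 3
(row=2, col=0): c = -0.1500 + -0.1400i → escape time 7
(row=2, col=1): c = 0.2100 + -0.1400i → escape time 7
(row=2, col=2): c = 0.5700 + -0.1400i → escape time 4
(row=2, col=3): c = 0.9300 + -0.1400i → escape time 3
(row=3, col=0): c = -0.1500 + -0.3500i → escape time 7
(row=3, col=1): c = 0.2100 + -0.3500i → escape time 7
(row=3, col=2): c = 0.5700 + -0.3500i → escape time 4
(row=3, col=3): c = 0.9300 + -0.3500i → escape time 3
(row=4, col=0): c = -0.1500 + -0.5600i → escape time 7
(row=4, col=1): c = 0.2100 + -0.5600i → escape time 7
(row=4, col=2): c = 0.5700 + -0.5600i → escape time 3
(row=4, col=3): c = 0.9300 + -0.5600i → escape time 2
(row=5, col=0): c = -0.1500 + -0.7700i → escape time 7
(row=5, col=1): c = 0.2100 + -0.7700i → escape time 5
(row=5, col=2): c = 0.5700 + -0.7700i → escape time 3
(row=5, col=3): c = 0.9300 + -0.7700i → escape time 2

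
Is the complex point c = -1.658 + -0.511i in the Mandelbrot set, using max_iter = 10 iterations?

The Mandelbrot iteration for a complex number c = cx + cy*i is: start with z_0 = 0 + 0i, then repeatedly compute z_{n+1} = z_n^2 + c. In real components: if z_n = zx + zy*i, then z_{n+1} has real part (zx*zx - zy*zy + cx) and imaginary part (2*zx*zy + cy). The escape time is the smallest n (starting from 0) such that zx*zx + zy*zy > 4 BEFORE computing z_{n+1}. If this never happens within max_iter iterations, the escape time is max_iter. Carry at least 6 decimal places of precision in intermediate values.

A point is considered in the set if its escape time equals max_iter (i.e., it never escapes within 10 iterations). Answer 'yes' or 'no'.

z_0 = 0 + 0i, c = -1.6580 + -0.5110i
Iter 1: z = -1.6580 + -0.5110i, |z|^2 = 3.0101
Iter 2: z = 0.8298 + 1.1835i, |z|^2 = 2.0893
Iter 3: z = -2.3700 + 1.4532i, |z|^2 = 7.7286
Escaped at iteration 3

Answer: no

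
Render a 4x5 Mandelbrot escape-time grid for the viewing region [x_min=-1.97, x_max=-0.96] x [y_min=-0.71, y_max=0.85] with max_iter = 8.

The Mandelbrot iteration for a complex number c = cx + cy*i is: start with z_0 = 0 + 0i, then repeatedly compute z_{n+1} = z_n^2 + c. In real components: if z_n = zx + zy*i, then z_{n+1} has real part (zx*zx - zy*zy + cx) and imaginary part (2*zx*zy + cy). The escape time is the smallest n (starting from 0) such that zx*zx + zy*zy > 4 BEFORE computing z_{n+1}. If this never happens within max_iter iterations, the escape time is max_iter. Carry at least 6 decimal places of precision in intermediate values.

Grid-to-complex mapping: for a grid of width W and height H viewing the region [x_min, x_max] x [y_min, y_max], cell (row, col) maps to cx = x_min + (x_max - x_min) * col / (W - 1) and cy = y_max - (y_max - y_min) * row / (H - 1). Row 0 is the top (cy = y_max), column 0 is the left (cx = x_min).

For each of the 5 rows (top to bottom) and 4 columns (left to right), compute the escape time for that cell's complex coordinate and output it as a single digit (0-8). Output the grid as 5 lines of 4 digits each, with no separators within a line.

Answer: 1333
1355
4688
2488
1334

Derivation:
(row=0, col=0): c = -1.9700 + 0.8500i → escape time 1
(row=0, col=1): c = -1.6333 + 0.8500i → escape time 3
(row=0, col=2): c = -1.2967 + 0.8500i → escape time 3
(row=0, col=3): c = -0.9600 + 0.8500i → escape time 3
(row=1, col=0): c = -1.9700 + 0.4600i → escape time 1
(row=1, col=1): c = -1.6333 + 0.4600i → escape time 3
(row=1, col=2): c = -1.2967 + 0.4600i → escape time 5
(row=1, col=3): c = -0.9600 + 0.4600i → escape time 5
(row=2, col=0): c = -1.9700 + 0.0700i → escape time 4
(row=2, col=1): c = -1.6333 + 0.0700i → escape time 6
(row=2, col=2): c = -1.2967 + 0.0700i → escape time 8
(row=2, col=3): c = -0.9600 + 0.0700i → escape time 8
(row=3, col=0): c = -1.9700 + -0.3200i → escape time 2
(row=3, col=1): c = -1.6333 + -0.3200i → escape time 4
(row=3, col=2): c = -1.2967 + -0.3200i → escape time 8
(row=3, col=3): c = -0.9600 + -0.3200i → escape time 8
(row=4, col=0): c = -1.9700 + -0.7100i → escape time 1
(row=4, col=1): c = -1.6333 + -0.7100i → escape time 3
(row=4, col=2): c = -1.2967 + -0.7100i → escape time 3
(row=4, col=3): c = -0.9600 + -0.7100i → escape time 4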